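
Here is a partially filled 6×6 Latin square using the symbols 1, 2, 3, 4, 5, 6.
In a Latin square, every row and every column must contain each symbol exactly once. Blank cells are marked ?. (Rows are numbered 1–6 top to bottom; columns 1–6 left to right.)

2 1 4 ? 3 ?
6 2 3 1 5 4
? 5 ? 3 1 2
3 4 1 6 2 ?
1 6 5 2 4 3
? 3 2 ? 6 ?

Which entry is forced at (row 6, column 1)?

5

Row 1, column 4: row 1 has {1, 2, 3, 4} and column 4 has {1, 2, 3, 6}, leaving only 5.
Row 1, column 6: row 1 has {1, 2, 3, 4, 5} and column 6 has {2, 3, 4}, leaving only 6.
Row 3, column 1: row 3 has {1, 2, 3, 5} and column 1 has {1, 2, 3, 6}, leaving only 4.
Row 6 already has {2, 3, 6} and column 1 already has {1, 2, 3, 4, 6}, so row 6, column 1 must be 5.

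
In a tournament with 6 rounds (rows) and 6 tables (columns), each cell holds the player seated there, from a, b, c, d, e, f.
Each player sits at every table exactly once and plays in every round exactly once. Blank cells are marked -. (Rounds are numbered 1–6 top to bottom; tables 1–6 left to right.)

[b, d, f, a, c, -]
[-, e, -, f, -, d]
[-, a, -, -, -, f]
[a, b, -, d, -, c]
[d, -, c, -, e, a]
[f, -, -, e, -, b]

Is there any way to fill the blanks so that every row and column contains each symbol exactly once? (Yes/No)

No round or table among the givens repeats a symbol, and propagating forced cells runs into no contradiction.
One valid completion exists (for instance, b d f a c e / c e a f b d / e a b c d f / a b e d f c / d f c b e a / f c d e a b).

Yes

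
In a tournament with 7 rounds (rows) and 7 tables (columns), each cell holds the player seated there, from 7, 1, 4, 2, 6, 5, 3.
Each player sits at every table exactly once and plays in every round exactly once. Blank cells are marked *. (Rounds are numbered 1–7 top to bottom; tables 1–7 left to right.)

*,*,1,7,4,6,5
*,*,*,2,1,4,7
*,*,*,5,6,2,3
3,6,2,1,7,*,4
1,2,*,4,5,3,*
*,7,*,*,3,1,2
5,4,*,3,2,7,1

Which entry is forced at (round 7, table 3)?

Round 7 already has {7, 1, 4, 2, 5, 3} and table 3 already has {1, 2}, so round 7, table 3 must be 6.

6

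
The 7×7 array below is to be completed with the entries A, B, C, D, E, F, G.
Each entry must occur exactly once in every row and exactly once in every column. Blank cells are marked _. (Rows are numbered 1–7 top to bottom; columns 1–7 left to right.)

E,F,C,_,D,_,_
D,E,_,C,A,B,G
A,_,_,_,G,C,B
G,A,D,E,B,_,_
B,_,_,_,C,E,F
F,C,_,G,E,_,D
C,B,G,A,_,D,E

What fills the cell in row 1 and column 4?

B

Row 1 already has {C, D, E, F} and column 4 already has {A, C, E, G}, so row 1, column 4 must be B.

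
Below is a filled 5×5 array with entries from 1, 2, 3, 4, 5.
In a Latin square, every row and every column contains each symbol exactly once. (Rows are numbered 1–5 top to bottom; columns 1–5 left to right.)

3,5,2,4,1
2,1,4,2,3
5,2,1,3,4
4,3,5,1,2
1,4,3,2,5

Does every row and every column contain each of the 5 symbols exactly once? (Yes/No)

No

Column 4 contains 2 twice (at rows 2 and 5), so it is not a permutation.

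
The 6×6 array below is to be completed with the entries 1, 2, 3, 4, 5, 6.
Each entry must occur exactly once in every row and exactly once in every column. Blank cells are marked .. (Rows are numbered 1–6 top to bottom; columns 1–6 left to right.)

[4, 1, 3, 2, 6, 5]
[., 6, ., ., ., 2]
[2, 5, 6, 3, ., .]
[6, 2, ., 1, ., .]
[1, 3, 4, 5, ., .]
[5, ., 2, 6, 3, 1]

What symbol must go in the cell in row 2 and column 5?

5

Row 2, column 1: row 2 has {2, 6} and column 1 has {1, 2, 4, 5, 6}, leaving only 3.
Row 2, column 4: row 2 has {2, 3, 6} and column 4 has {1, 2, 3, 5, 6}, leaving only 4.
Row 3, column 6: row 3 has {2, 3, 5, 6} and column 6 has {1, 2, 5}, leaving only 4.
Row 3, column 5: row 3 has {2, 3, 4, 5, 6} and column 5 has {3, 6}, leaving only 1.
Row 2 already has {2, 3, 4, 6} and column 5 already has {1, 3, 6}, so row 2, column 5 must be 5.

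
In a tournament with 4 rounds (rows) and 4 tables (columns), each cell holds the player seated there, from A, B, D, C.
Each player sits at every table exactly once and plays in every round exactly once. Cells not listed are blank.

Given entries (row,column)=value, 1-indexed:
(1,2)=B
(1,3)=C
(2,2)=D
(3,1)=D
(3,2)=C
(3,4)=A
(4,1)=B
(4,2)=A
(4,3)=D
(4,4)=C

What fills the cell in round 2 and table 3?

Round 1, table 1: round 1 has {B, C} and table 1 has {B, D}, leaving only A.
Round 1, table 4: round 1 has {A, B, C} and table 4 has {A, C}, leaving only D.
Round 2, table 1: round 2 has {D} and table 1 has {A, B, D}, leaving only C.
Round 2, table 4: round 2 has {D, C} and table 4 has {A, D, C}, leaving only B.
Round 2 already has {B, D, C} and table 3 already has {D, C}, so round 2, table 3 must be A.

A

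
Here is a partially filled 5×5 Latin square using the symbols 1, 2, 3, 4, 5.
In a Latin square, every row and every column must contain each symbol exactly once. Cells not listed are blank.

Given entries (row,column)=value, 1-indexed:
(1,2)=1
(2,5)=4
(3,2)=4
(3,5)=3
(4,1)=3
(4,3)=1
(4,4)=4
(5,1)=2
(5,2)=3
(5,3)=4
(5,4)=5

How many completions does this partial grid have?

Row 1, column 1: eliminating its row and column leaves {4, 5}.
Row 1, column 3: eliminating its row and column leaves {2, 3, 5}.
Row 1, column 4: eliminating its row and column leaves {2, 3}.
Row 1, column 5: eliminating its row and column leaves {2, 5}.
Row 2, column 1: eliminating its row and column leaves {1, 5}.
Row 2, column 2: eliminating its row and column leaves {2, 5}.
Row 2, column 3: eliminating its row and column leaves {2, 3, 5}.
Row 2, column 4: eliminating its row and column leaves {1, 2, 3}.
Row 3, column 1: eliminating its row and column leaves {1, 5}.
Row 3, column 3: eliminating its row and column leaves {2, 5}.
Row 3, column 4: eliminating its row and column leaves {1, 2}.
Row 4, column 2: eliminating its row and column leaves {2, 5}.
Row 4, column 5: eliminating its row and column leaves {2, 5}.
Row 5, column 5: eliminating its row and column leaves {1}.
Enumerating the assignments across these blanks that avoid any row or column repeat gives 3 completions.

3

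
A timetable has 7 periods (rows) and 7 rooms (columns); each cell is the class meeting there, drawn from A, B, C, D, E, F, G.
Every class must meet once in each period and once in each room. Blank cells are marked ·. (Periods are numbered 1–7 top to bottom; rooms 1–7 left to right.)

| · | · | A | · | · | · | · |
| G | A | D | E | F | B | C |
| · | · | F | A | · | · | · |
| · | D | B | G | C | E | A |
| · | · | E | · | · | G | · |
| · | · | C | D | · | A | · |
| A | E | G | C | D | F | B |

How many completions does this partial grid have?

30

Period 1, room 1: eliminating its period and room leaves {B, C, D, E, F}.
Period 1, room 2: eliminating its period and room leaves {B, C, F, G}.
Period 1, room 4: eliminating its period and room leaves {B, F}.
Period 1, room 5: eliminating its period and room leaves {B, E, G}.
Period 1, room 6: eliminating its period and room leaves {C, D}.
Period 1, room 7: eliminating its period and room leaves {D, E, F, G}.
Period 3, room 1: eliminating its period and room leaves {B, C, D, E}.
Period 3, room 2: eliminating its period and room leaves {B, C, G}.
Period 3, room 5: eliminating its period and room leaves {B, E, G}.
Period 3, room 6: eliminating its period and room leaves {C, D}.
Period 3, room 7: eliminating its period and room leaves {D, E, G}.
Period 4, room 1: eliminating its period and room leaves {F}.
Period 5, room 1: eliminating its period and room leaves {B, C, D, F}.
Period 5, room 2: eliminating its period and room leaves {B, C, F}.
Period 5, room 4: eliminating its period and room leaves {B, F}.
Period 5, room 5: eliminating its period and room leaves {A, B}.
Period 5, room 7: eliminating its period and room leaves {D, F}.
Period 6, room 1: eliminating its period and room leaves {B, E, F}.
Period 6, room 2: eliminating its period and room leaves {B, F, G}.
Period 6, room 5: eliminating its period and room leaves {B, E, G}.
Period 6, room 7: eliminating its period and room leaves {E, F, G}.
Enumerating the assignments across these blanks that avoid any period or room repeat gives 30 completions.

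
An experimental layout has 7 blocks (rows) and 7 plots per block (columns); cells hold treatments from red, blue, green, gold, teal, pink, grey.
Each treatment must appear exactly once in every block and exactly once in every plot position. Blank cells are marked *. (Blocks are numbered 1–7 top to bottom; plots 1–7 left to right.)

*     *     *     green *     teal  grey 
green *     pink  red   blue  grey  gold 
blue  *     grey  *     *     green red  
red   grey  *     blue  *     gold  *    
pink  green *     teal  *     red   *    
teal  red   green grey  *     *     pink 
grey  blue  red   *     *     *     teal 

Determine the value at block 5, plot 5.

Block 1, plot 1: block 1 has {green, teal, grey} and plot 1 has {red, blue, green, teal, pink, grey}, leaving only gold.
Block 1, plot 2: block 1 has {green, gold, teal, grey} and plot 2 has {red, blue, green, grey}, leaving only pink.
Block 1, plot 3: block 1 has {green, gold, teal, pink, grey} and plot 3 has {red, green, pink, grey}, leaving only blue.
Block 1, plot 5: block 1 has {blue, green, gold, teal, pink, grey} and plot 5 has {blue}, leaving only red.
Block 2, plot 2: block 2 has {red, blue, green, gold, pink, grey} and plot 2 has {red, blue, green, pink, grey}, leaving only teal.
Block 3, plot 2: block 3 has {red, blue, green, grey} and plot 2 has {red, blue, green, teal, pink, grey}, leaving only gold.
Block 3, plot 4: block 3 has {red, blue, green, gold, grey} and plot 4 has {red, blue, green, teal, grey}, leaving only pink.
Block 3, plot 5: block 3 has {red, blue, green, gold, pink, grey} and plot 5 has {red, blue}, leaving only teal.
Block 4, plot 3: block 4 has {red, blue, gold, grey} and plot 3 has {red, blue, green, pink, grey}, leaving only teal.
Block 4, plot 7: block 4 has {red, blue, gold, teal, grey} and plot 7 has {red, gold, teal, pink, grey}, leaving only green.
Block 4, plot 5: block 4 has {red, blue, green, gold, teal, grey} and plot 5 has {red, blue, teal}, leaving only pink.
Block 5, plot 3: block 5 has {red, green, teal, pink} and plot 3 has {red, blue, green, teal, pink, grey}, leaving only gold.
Block 5 already has {red, green, gold, teal, pink} and plot 5 already has {red, blue, teal, pink}, so block 5, plot 5 must be grey.

grey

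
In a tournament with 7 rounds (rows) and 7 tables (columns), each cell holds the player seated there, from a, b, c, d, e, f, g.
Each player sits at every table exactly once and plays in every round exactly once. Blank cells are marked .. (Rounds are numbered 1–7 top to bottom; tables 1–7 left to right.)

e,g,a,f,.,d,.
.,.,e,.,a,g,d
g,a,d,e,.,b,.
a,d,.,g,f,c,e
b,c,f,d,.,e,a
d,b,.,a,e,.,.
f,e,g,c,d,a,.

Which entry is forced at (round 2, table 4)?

b

Round 2 already has {a, d, e, g} and table 4 already has {a, c, d, e, f, g}, so round 2, table 4 must be b.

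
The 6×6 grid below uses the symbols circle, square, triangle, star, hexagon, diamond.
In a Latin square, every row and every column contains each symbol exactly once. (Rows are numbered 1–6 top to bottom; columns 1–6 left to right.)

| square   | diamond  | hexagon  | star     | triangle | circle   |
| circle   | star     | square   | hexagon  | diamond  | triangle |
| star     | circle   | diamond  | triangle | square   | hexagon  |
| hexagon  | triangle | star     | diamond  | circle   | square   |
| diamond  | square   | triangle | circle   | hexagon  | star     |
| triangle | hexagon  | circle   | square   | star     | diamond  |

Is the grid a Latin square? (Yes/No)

Yes

Each row is a permutation of the 6 symbols, and so is each column.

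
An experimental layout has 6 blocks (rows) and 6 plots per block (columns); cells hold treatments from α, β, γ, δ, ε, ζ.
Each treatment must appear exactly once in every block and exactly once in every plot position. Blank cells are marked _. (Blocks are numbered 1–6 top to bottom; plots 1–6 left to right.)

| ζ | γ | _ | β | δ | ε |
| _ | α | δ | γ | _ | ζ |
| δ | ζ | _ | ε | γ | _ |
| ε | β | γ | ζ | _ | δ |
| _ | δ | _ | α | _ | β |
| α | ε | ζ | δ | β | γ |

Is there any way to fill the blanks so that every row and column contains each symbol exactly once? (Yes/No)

No block or plot among the givens repeats a symbol, and propagating forced cells runs into no contradiction.
One valid completion exists (for instance, ζ γ α β δ ε / β α δ γ ε ζ / δ ζ β ε γ α / ε β γ ζ α δ / γ δ ε α ζ β / α ε ζ δ β γ).

Yes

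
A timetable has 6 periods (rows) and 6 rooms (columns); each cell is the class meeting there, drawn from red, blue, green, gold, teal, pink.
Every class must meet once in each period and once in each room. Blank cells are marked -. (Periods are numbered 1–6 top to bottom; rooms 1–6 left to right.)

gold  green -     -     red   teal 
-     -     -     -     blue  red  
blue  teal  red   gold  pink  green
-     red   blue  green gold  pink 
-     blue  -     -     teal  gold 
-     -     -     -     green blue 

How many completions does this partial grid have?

3

Period 1, room 3: eliminating its period and room leaves {pink}.
Period 1, room 4: eliminating its period and room leaves {blue, pink}.
Period 2, room 1: eliminating its period and room leaves {green, teal, pink}.
Period 2, room 2: eliminating its period and room leaves {gold, pink}.
Period 2, room 3: eliminating its period and room leaves {green, gold, teal, pink}.
Period 2, room 4: eliminating its period and room leaves {teal, pink}.
Period 4, room 1: eliminating its period and room leaves {teal}.
Period 5, room 1: eliminating its period and room leaves {red, green, pink}.
Period 5, room 3: eliminating its period and room leaves {green, pink}.
Period 5, room 4: eliminating its period and room leaves {red, pink}.
Period 6, room 1: eliminating its period and room leaves {red, teal, pink}.
Period 6, room 2: eliminating its period and room leaves {gold, pink}.
Period 6, room 3: eliminating its period and room leaves {gold, teal, pink}.
Period 6, room 4: eliminating its period and room leaves {red, teal, pink}.
Enumerating the assignments across these blanks that avoid any period or room repeat gives 3 completions.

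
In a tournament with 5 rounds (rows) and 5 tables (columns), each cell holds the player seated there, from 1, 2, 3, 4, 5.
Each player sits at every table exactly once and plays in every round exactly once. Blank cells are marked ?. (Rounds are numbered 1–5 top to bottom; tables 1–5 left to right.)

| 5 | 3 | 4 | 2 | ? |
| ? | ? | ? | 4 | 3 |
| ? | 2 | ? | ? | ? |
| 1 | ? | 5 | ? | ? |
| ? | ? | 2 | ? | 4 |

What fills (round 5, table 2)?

1

Round 1, table 5: round 1 has {2, 3, 4, 5} and table 5 has {3, 4}, leaving only 1.
Round 2, table 1: round 2 has {3, 4} and table 1 has {1, 5}, leaving only 2.
Round 2, table 3: round 2 has {2, 3, 4} and table 3 has {2, 4, 5}, leaving only 1.
Round 2, table 2: round 2 has {1, 2, 3, 4} and table 2 has {2, 3}, leaving only 5.
Round 5 already has {2, 4} and table 2 already has {2, 3, 5}, so round 5, table 2 must be 1.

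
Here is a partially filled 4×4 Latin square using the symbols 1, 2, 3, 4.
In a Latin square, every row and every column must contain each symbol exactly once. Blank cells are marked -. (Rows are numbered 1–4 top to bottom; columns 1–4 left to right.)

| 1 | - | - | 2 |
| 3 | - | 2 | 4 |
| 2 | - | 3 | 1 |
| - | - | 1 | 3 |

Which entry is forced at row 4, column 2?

2

Row 1, column 3: row 1 has {1, 2} and column 3 has {1, 2, 3}, leaving only 4.
Row 1, column 2: row 1 has {1, 2, 4} and column 2 has {}, leaving only 3.
Row 2, column 2: row 2 has {2, 3, 4} and column 2 has {3}, leaving only 1.
Row 3, column 2: row 3 has {1, 2, 3} and column 2 has {1, 3}, leaving only 4.
Row 4 already has {1, 3} and column 2 already has {1, 3, 4}, so row 4, column 2 must be 2.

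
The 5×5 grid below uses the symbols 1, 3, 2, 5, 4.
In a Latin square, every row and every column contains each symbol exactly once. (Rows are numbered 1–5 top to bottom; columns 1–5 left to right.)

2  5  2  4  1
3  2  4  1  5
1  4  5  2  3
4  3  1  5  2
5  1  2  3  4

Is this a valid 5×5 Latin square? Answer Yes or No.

No

Row 1 contains 2 twice (at columns 1 and 3), so it is not a permutation.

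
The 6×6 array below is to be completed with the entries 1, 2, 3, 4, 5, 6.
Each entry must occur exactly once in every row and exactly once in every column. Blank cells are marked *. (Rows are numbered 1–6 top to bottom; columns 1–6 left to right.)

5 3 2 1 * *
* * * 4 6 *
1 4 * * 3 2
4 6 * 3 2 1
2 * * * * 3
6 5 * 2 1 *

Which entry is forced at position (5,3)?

Row 1, column 5: row 1 has {1, 2, 3, 5} and column 5 has {1, 2, 3, 6}, leaving only 4.
Row 1, column 6: row 1 has {1, 2, 3, 4, 5} and column 6 has {1, 2, 3}, leaving only 6.
Row 2, column 1: row 2 has {4, 6} and column 1 has {1, 2, 4, 5, 6}, leaving only 3.
Row 2, column 6: row 2 has {3, 4, 6} and column 6 has {1, 2, 3, 6}, leaving only 5.
Row 2, column 3: row 2 has {3, 4, 5, 6} and column 3 has {2}, leaving only 1.
Row 2, column 2: row 2 has {1, 3, 4, 5, 6} and column 2 has {3, 4, 5, 6}, leaving only 2.
Row 4, column 3: row 4 has {1, 2, 3, 4, 6} and column 3 has {1, 2}, leaving only 5.
Row 3, column 3: row 3 has {1, 2, 3, 4} and column 3 has {1, 2, 5}, leaving only 6.
Row 5 already has {2, 3} and column 3 already has {1, 2, 5, 6}, so row 5, column 3 must be 4.

4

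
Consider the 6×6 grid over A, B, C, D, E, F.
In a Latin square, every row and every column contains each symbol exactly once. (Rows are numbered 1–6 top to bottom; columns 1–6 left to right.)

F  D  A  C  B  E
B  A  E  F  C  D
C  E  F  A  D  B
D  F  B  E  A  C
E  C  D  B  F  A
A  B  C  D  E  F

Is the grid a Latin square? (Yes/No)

Yes

Each row is a permutation of the 6 symbols, and so is each column.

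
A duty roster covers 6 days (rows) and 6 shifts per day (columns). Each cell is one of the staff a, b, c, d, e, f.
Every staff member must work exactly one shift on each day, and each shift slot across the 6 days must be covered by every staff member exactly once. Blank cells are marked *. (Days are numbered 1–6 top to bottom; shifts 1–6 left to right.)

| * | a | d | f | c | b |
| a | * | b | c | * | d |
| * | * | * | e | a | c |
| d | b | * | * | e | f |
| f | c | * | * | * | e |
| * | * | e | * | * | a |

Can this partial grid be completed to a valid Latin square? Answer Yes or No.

Yes

No day or shift among the givens repeats a symbol, and propagating forced cells runs into no contradiction.
One valid completion exists (for instance, e a d f c b / a e b c f d / b d f e a c / d b c a e f / f c a b d e / c f e d b a).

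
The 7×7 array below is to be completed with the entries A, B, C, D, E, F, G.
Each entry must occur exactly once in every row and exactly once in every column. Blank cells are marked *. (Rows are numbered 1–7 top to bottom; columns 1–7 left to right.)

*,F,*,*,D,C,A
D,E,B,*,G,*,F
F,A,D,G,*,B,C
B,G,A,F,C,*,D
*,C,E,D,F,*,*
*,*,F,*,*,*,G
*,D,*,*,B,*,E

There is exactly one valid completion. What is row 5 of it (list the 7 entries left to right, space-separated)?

A C E D F G B

Row 5, column 7: row 5 has {C, D, E, F} and column 7 has {A, C, D, E, F, G}, leaving only B.
Row 1, column 3: row 1 has {A, C, D, F} and column 3 has {A, B, D, E, F}, leaving only G.
Row 1, column 1: row 1 has {A, C, D, F, G} and column 1 has {B, D, F}, leaving only E.
Row 1, column 4: row 1 has {A, C, D, E, F, G} and column 4 has {D, F, G}, leaving only B.
Row 2, column 6: row 2 has {B, D, E, F, G} and column 6 has {B, C}, leaving only A.
Row 5, column 6: row 5 has {B, C, D, E, F} and column 6 has {A, B, C}, leaving only G.
Row 5, column 1: row 5 has {B, C, D, E, F, G} and column 1 has {B, D, E, F}, leaving only A.
So row 5 reads: A C E D F G B.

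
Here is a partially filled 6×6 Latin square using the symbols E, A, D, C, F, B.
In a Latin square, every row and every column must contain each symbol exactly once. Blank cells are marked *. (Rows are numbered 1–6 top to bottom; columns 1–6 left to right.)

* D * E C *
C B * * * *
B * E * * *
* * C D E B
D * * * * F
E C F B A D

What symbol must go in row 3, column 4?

Row 1, column 6: row 1 has {E, D, C} and column 6 has {D, F, B}, leaving only A.
Row 1, column 1: row 1 has {E, A, D, C} and column 1 has {E, D, C, B}, leaving only F.
Row 1, column 3: row 1 has {E, A, D, C, F} and column 3 has {E, C, F}, leaving only B.
Row 2, column 6: row 2 has {C, B} and column 6 has {A, D, F, B}, leaving only E.
Row 3, column 6: row 3 has {E, B} and column 6 has {E, A, D, F, B}, leaving only C.
Row 4, column 1: row 4 has {E, D, C, B} and column 1 has {E, D, C, F, B}, leaving only A.
Row 4, column 2: row 4 has {E, A, D, C, B} and column 2 has {D, C, B}, leaving only F.
Row 3, column 2: row 3 has {E, C, B} and column 2 has {D, C, F, B}, leaving only A.
Row 3 already has {E, A, C, B} and column 4 already has {E, D, B}, so row 3, column 4 must be F.

F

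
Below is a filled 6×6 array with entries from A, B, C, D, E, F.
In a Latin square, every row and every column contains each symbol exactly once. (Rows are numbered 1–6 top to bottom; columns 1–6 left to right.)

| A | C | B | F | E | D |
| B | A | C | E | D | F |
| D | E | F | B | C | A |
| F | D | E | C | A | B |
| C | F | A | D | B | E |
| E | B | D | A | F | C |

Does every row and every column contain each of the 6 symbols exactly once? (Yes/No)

Each row is a permutation of the 6 symbols, and so is each column.

Yes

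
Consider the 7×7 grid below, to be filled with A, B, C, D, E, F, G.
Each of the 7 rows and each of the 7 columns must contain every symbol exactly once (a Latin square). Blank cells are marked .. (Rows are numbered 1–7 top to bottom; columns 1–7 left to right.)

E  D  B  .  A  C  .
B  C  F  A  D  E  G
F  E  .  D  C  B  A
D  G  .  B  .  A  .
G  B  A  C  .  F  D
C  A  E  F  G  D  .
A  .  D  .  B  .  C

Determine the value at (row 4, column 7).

Row 1, column 4: row 1 has {A, B, C, D, E} and column 4 has {A, B, C, D, F}, leaving only G.
Row 1, column 7: row 1 has {A, B, C, D, E, G} and column 7 has {A, C, D, G}, leaving only F.
Row 4 already has {A, B, D, G} and column 7 already has {A, C, D, F, G}, so row 4, column 7 must be E.

E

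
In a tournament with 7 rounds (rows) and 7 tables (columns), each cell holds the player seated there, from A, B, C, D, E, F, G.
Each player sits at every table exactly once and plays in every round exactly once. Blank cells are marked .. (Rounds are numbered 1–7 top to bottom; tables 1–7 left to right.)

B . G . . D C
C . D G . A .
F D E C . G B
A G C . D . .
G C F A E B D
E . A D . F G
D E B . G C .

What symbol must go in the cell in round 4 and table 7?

F

Round 3, table 5: round 3 has {B, C, D, E, F, G} and table 5 has {D, E, G}, leaving only A.
Round 1, table 5: round 1 has {B, C, D, G} and table 5 has {A, D, E, G}, leaving only F.
Round 1, table 2: round 1 has {B, C, D, F, G} and table 2 has {C, D, E, G}, leaving only A.
Round 1, table 4: round 1 has {A, B, C, D, F, G} and table 4 has {A, C, D, G}, leaving only E.
Round 2, table 5: round 2 has {A, C, D, G} and table 5 has {A, D, E, F, G}, leaving only B.
Round 2, table 2: round 2 has {A, B, C, D, G} and table 2 has {A, C, D, E, G}, leaving only F.
Round 2, table 7: round 2 has {A, B, C, D, F, G} and table 7 has {B, C, D, G}, leaving only E.
Round 4 already has {A, C, D, G} and table 7 already has {B, C, D, E, G}, so round 4, table 7 must be F.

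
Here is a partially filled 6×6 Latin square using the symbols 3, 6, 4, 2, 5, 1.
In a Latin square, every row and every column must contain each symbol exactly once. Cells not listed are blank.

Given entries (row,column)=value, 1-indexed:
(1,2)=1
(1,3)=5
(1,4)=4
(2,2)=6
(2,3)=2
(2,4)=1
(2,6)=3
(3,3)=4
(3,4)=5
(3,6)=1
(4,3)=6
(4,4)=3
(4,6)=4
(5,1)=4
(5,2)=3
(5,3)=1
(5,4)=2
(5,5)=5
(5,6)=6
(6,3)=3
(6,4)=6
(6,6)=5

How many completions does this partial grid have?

Row 1, column 1: eliminating its row and column leaves {3, 6, 2}.
Row 1, column 5: eliminating its row and column leaves {3, 6, 2}.
Row 1, column 6: eliminating its row and column leaves {2}.
Row 2, column 1: eliminating its row and column leaves {5}.
Row 2, column 5: eliminating its row and column leaves {4}.
Row 3, column 1: eliminating its row and column leaves {3, 6, 2}.
Row 3, column 2: eliminating its row and column leaves {2}.
Row 3, column 5: eliminating its row and column leaves {3, 6, 2}.
Row 4, column 1: eliminating its row and column leaves {2, 5, 1}.
Row 4, column 2: eliminating its row and column leaves {2, 5}.
Row 4, column 5: eliminating its row and column leaves {2, 1}.
Row 6, column 1: eliminating its row and column leaves {2, 1}.
Row 6, column 2: eliminating its row and column leaves {4, 2}.
Row 6, column 5: eliminating its row and column leaves {4, 2, 1}.
Enumerating the assignments across these blanks that avoid any row or column repeat gives 4 completions.

4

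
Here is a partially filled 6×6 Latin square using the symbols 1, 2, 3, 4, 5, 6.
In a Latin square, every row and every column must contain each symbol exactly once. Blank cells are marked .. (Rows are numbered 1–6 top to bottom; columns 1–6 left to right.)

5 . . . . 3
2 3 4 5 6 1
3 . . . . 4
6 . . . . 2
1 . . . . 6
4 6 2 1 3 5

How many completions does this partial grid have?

Row 1, column 2: eliminating its row and column leaves {1, 2, 4}.
Row 1, column 3: eliminating its row and column leaves {1, 6}.
Row 1, column 4: eliminating its row and column leaves {2, 4, 6}.
Row 1, column 5: eliminating its row and column leaves {1, 2, 4}.
Row 3, column 2: eliminating its row and column leaves {1, 2, 5}.
Row 3, column 3: eliminating its row and column leaves {1, 5, 6}.
Row 3, column 4: eliminating its row and column leaves {2, 6}.
Row 3, column 5: eliminating its row and column leaves {1, 2, 5}.
Row 4, column 2: eliminating its row and column leaves {1, 4, 5}.
Row 4, column 3: eliminating its row and column leaves {1, 3, 5}.
Row 4, column 4: eliminating its row and column leaves {3, 4}.
Row 4, column 5: eliminating its row and column leaves {1, 4, 5}.
Row 5, column 2: eliminating its row and column leaves {2, 4, 5}.
Row 5, column 3: eliminating its row and column leaves {3, 5}.
Row 5, column 4: eliminating its row and column leaves {2, 3, 4}.
Row 5, column 5: eliminating its row and column leaves {2, 4, 5}.
Enumerating the assignments across these blanks that avoid any row or column repeat gives 20 completions.

20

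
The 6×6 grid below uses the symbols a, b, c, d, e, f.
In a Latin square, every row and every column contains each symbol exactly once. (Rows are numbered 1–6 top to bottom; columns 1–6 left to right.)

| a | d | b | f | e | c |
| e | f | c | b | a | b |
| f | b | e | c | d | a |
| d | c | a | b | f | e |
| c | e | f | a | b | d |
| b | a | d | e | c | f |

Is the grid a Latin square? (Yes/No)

No

Column 4 contains b twice (at rows 2 and 4), so it is not a permutation.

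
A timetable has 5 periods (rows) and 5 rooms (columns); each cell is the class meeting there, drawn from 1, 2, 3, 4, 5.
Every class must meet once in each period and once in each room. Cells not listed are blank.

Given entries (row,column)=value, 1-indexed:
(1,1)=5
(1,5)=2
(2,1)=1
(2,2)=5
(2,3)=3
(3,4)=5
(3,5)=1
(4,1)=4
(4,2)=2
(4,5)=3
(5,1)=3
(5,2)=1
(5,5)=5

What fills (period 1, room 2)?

Period 2, room 5: period 2 has {1, 3, 5} and room 5 has {1, 2, 3, 5}, leaving only 4.
Period 2, room 4: period 2 has {1, 3, 4, 5} and room 4 has {5}, leaving only 2.
Period 3, room 1: period 3 has {1, 5} and room 1 has {1, 3, 4, 5}, leaving only 2.
Period 3, room 3: period 3 has {1, 2, 5} and room 3 has {3}, leaving only 4.
Period 1, room 3: period 1 has {2, 5} and room 3 has {3, 4}, leaving only 1.
Period 3, room 2: period 3 has {1, 2, 4, 5} and room 2 has {1, 2, 5}, leaving only 3.
Period 1 already has {1, 2, 5} and room 2 already has {1, 2, 3, 5}, so period 1, room 2 must be 4.

4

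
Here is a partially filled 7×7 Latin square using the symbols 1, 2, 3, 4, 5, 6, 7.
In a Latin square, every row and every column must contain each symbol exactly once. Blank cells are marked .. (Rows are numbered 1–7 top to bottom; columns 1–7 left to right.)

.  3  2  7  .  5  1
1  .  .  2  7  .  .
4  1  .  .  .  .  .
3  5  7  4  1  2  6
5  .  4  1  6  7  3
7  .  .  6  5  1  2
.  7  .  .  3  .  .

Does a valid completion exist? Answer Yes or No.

Row 1, column 1: row 1 has {1, 2, 3, 5, 7} and column 1 has {1, 3, 4, 5, 7}, so it must be 6.
Row 1, column 5: row 1 has {1, 2, 3, 5, 6, 7} and column 5 has {1, 3, 5, 6, 7}, so it must be 4.
Row 3, column 5: row 3 has {1, 4} and column 5 has {1, 3, 4, 5, 6, 7}, so it must be 2.
Row 5, column 2: row 5 has {1, 3, 4, 5, 6, 7} and column 2 has {1, 3, 5, 7}, so it must be 2.
Row 6, column 2: row 6 has {1, 2, 5, 6, 7} and column 2 has {1, 2, 3, 5, 7}, so it must be 4.
Row 2, column 2: row 2 has {1, 2, 7} and column 2 has {1, 2, 3, 4, 5, 7}, so it must be 6.
Row 6, column 3: row 6 has {1, 2, 4, 5, 6, 7} and column 3 has {2, 4, 7}, so it must be 3.
Row 2, column 3: row 2 has {1, 2, 6, 7} and column 3 has {2, 3, 4, 7}, so it must be 5.
Row 2, column 7: row 2 has {1, 2, 5, 6, 7} and column 7 has {1, 2, 3, 6}, so it must be 4.
Row 2, column 6: row 2 has {1, 2, 4, 5, 6, 7} and column 6 has {1, 2, 5, 7}, so it must be 3.
Row 3, column 3: row 3 has {1, 2, 4} and column 3 has {2, 3, 4, 5, 7}, so it must be 6.
Now row 3, column 6: row 3 together with column 6 already contain {1, 2, 3, 4, 5, 6, 7} — every symbol — so nothing can go there. The grid has no valid completion.

No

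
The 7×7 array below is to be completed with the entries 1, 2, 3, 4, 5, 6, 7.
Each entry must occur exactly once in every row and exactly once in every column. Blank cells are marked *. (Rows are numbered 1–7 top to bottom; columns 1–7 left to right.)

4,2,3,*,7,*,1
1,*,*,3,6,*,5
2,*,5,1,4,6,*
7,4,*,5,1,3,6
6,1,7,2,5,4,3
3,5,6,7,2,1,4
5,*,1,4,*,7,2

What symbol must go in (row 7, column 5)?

Row 7 already has {1, 2, 4, 5, 7} and column 5 already has {1, 2, 4, 5, 6, 7}, so row 7, column 5 must be 3.

3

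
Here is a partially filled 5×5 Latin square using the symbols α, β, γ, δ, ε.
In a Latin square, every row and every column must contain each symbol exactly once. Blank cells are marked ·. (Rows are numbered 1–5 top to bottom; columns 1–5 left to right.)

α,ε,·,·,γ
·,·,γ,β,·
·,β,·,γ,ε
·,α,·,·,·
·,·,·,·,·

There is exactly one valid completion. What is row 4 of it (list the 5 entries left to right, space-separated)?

Row 1, column 4: row 1 has {α, γ, ε} and column 4 has {β, γ}, leaving only δ.
Row 4, column 4: row 4 has {α} and column 4 has {β, γ, δ}, leaving only ε.
Row 1, column 3: row 1 has {α, γ, δ, ε} and column 3 has {γ}, leaving only β.
Row 4, column 3: row 4 has {α, ε} and column 3 has {β, γ}, leaving only δ.
Row 4, column 5: row 4 has {α, δ, ε} and column 5 has {γ, ε}, leaving only β.
Row 4, column 1: row 4 has {α, β, δ, ε} and column 1 has {α}, leaving only γ.
So row 4 reads: γ α δ ε β.

γ α δ ε β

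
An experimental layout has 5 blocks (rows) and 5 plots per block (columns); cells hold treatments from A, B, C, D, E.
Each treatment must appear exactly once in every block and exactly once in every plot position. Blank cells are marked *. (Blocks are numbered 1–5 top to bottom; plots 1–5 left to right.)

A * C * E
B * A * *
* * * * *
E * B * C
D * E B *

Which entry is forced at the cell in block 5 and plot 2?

C

Block 1, plot 4: block 1 has {A, C, E} and plot 4 has {B}, leaving only D.
Block 1, plot 2: block 1 has {A, C, D, E} and plot 2 has {}, leaving only B.
Block 2, plot 5: block 2 has {A, B} and plot 5 has {C, E}, leaving only D.
Block 3, plot 1: block 3 has {} and plot 1 has {A, B, D, E}, leaving only C.
Block 3, plot 3: block 3 has {C} and plot 3 has {A, B, C, E}, leaving only D.
Block 4, plot 4: block 4 has {B, C, E} and plot 4 has {B, D}, leaving only A.
Block 3, plot 4: block 3 has {C, D} and plot 4 has {A, B, D}, leaving only E.
Block 2, plot 4: block 2 has {A, B, D} and plot 4 has {A, B, D, E}, leaving only C.
Block 2, plot 2: block 2 has {A, B, C, D} and plot 2 has {B}, leaving only E.
Block 3, plot 2: block 3 has {C, D, E} and plot 2 has {B, E}, leaving only A.
Block 5 already has {B, D, E} and plot 2 already has {A, B, E}, so block 5, plot 2 must be C.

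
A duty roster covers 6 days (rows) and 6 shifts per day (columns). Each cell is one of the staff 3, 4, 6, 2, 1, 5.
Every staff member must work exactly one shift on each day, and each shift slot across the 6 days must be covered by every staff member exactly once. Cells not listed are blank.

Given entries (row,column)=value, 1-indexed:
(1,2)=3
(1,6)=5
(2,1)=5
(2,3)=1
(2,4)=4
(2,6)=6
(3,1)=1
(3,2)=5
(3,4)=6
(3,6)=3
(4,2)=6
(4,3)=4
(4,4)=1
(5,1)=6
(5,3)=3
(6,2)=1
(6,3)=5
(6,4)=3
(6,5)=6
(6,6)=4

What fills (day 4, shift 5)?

Day 1, shift 4: day 1 has {3, 5} and shift 4 has {3, 4, 6, 1}, leaving only 2.
Day 1, shift 1: day 1 has {3, 2, 5} and shift 1 has {6, 1, 5}, leaving only 4.
Day 1, shift 3: day 1 has {3, 4, 2, 5} and shift 3 has {3, 4, 1, 5}, leaving only 6.
Day 1, shift 5: day 1 has {3, 4, 6, 2, 5} and shift 5 has {6}, leaving only 1.
Day 2, shift 2: day 2 has {4, 6, 1, 5} and shift 2 has {3, 6, 1, 5}, leaving only 2.
Day 2, shift 5: day 2 has {4, 6, 2, 1, 5} and shift 5 has {6, 1}, leaving only 3.
Day 3, shift 3: day 3 has {3, 6, 1, 5} and shift 3 has {3, 4, 6, 1, 5}, leaving only 2.
Day 3, shift 5: day 3 has {3, 6, 2, 1, 5} and shift 5 has {3, 6, 1}, leaving only 4.
Day 4, shift 6: day 4 has {4, 6, 1} and shift 6 has {3, 4, 6, 5}, leaving only 2.
Day 4 already has {4, 6, 2, 1} and shift 5 already has {3, 4, 6, 1}, so day 4, shift 5 must be 5.

5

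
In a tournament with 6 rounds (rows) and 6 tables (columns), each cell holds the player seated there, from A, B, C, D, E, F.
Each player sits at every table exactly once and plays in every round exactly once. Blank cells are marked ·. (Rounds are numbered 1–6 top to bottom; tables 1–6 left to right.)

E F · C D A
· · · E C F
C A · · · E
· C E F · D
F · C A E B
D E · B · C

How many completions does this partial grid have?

1

Round 1, table 3: eliminating its round and table leaves {B}.
Round 2, table 1: eliminating its round and table leaves {A, B}.
Round 2, table 2: eliminating its round and table leaves {B, D}.
Round 2, table 3: eliminating its round and table leaves {A, B, D}.
Round 3, table 3: eliminating its round and table leaves {B, D, F}.
Round 3, table 4: eliminating its round and table leaves {D}.
Round 3, table 5: eliminating its round and table leaves {B, F}.
Round 4, table 1: eliminating its round and table leaves {A, B}.
Round 4, table 5: eliminating its round and table leaves {A, B}.
Round 5, table 2: eliminating its round and table leaves {D}.
Round 6, table 3: eliminating its round and table leaves {A, F}.
Round 6, table 5: eliminating its round and table leaves {A, F}.
Only one assignment across all blanks avoids any round or table repeat, giving 1 completion.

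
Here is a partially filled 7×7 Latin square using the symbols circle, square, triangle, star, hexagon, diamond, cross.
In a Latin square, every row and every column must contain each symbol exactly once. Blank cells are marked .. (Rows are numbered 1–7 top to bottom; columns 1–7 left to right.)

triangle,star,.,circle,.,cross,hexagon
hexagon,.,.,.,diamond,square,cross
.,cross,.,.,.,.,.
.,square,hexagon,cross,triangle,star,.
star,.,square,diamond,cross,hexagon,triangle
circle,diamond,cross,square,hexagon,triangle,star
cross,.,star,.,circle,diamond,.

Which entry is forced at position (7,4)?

triangle

Row 1, column 3: row 1 has {circle, triangle, star, hexagon, cross} and column 3 has {square, star, hexagon, cross}, leaving only diamond.
Row 1, column 5: row 1 has {circle, triangle, star, hexagon, diamond, cross} and column 5 has {circle, triangle, hexagon, diamond, cross}, leaving only square.
Row 3, column 5: row 3 has {cross} and column 5 has {circle, square, triangle, hexagon, diamond, cross}, leaving only star.
Row 3, column 6: row 3 has {star, cross} and column 6 has {square, triangle, star, hexagon, diamond, cross}, leaving only circle.
Row 3, column 3: row 3 has {circle, star, cross} and column 3 has {square, star, hexagon, diamond, cross}, leaving only triangle.
Row 2, column 3: row 2 has {square, hexagon, diamond, cross} and column 3 has {square, triangle, star, hexagon, diamond, cross}, leaving only circle.
Row 2, column 2: row 2 has {circle, square, hexagon, diamond, cross} and column 2 has {square, star, diamond, cross}, leaving only triangle.
Row 2, column 4: row 2 has {circle, square, triangle, hexagon, diamond, cross} and column 4 has {circle, square, diamond, cross}, leaving only star.
Row 3, column 4: row 3 has {circle, triangle, star, cross} and column 4 has {circle, square, star, diamond, cross}, leaving only hexagon.
Row 7 already has {circle, star, diamond, cross} and column 4 already has {circle, square, star, hexagon, diamond, cross}, so row 7, column 4 must be triangle.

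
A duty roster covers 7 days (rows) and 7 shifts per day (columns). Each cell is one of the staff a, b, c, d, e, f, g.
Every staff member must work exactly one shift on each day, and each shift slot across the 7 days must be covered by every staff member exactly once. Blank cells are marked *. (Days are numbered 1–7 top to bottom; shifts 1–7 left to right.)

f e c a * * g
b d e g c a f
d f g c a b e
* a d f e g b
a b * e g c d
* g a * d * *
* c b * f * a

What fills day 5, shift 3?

f

Day 5 already has {a, b, c, d, e, g} and shift 3 already has {a, b, c, d, e, g}, so day 5, shift 3 must be f.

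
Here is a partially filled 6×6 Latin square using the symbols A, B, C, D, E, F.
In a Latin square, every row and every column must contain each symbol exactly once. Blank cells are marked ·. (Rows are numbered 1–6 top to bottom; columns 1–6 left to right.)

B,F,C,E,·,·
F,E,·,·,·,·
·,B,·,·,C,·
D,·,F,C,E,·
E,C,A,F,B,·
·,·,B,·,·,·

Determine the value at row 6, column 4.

A

Row 2, column 3: row 2 has {E, F} and column 3 has {A, B, C, F}, leaving only D.
Row 2, column 5: row 2 has {D, E, F} and column 5 has {B, C, E}, leaving only A.
Row 1, column 5: row 1 has {B, C, E, F} and column 5 has {A, B, C, E}, leaving only D.
Row 1, column 6: row 1 has {B, C, D, E, F} and column 6 has {}, leaving only A.
Row 2, column 4: row 2 has {A, D, E, F} and column 4 has {C, E, F}, leaving only B.
Row 2, column 6: row 2 has {A, B, D, E, F} and column 6 has {A}, leaving only C.
Row 3, column 1: row 3 has {B, C} and column 1 has {B, D, E, F}, leaving only A.
Row 3, column 3: row 3 has {A, B, C} and column 3 has {A, B, C, D, F}, leaving only E.
Row 3, column 4: row 3 has {A, B, C, E} and column 4 has {B, C, E, F}, leaving only D.
Row 6 already has {B} and column 4 already has {B, C, D, E, F}, so row 6, column 4 must be A.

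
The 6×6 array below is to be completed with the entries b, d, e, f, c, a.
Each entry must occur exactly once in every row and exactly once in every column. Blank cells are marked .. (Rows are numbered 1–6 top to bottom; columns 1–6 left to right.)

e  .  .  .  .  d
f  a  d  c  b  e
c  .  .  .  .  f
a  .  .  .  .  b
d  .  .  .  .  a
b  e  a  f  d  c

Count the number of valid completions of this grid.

Row 1, column 2: eliminating its row and column leaves {b, f, c}.
Row 1, column 3: eliminating its row and column leaves {b, f, c}.
Row 1, column 4: eliminating its row and column leaves {b, a}.
Row 1, column 5: eliminating its row and column leaves {f, c, a}.
Row 3, column 2: eliminating its row and column leaves {b, d}.
Row 3, column 3: eliminating its row and column leaves {b, e}.
Row 3, column 4: eliminating its row and column leaves {b, d, e, a}.
Row 3, column 5: eliminating its row and column leaves {e, a}.
Row 4, column 2: eliminating its row and column leaves {d, f, c}.
Row 4, column 3: eliminating its row and column leaves {e, f, c}.
Row 4, column 4: eliminating its row and column leaves {d, e}.
Row 4, column 5: eliminating its row and column leaves {e, f, c}.
Row 5, column 2: eliminating its row and column leaves {b, f, c}.
Row 5, column 3: eliminating its row and column leaves {b, e, f, c}.
Row 5, column 4: eliminating its row and column leaves {b, e}.
Row 5, column 5: eliminating its row and column leaves {e, f, c}.
Enumerating the assignments across these blanks that avoid any row or column repeat gives 12 completions.

12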